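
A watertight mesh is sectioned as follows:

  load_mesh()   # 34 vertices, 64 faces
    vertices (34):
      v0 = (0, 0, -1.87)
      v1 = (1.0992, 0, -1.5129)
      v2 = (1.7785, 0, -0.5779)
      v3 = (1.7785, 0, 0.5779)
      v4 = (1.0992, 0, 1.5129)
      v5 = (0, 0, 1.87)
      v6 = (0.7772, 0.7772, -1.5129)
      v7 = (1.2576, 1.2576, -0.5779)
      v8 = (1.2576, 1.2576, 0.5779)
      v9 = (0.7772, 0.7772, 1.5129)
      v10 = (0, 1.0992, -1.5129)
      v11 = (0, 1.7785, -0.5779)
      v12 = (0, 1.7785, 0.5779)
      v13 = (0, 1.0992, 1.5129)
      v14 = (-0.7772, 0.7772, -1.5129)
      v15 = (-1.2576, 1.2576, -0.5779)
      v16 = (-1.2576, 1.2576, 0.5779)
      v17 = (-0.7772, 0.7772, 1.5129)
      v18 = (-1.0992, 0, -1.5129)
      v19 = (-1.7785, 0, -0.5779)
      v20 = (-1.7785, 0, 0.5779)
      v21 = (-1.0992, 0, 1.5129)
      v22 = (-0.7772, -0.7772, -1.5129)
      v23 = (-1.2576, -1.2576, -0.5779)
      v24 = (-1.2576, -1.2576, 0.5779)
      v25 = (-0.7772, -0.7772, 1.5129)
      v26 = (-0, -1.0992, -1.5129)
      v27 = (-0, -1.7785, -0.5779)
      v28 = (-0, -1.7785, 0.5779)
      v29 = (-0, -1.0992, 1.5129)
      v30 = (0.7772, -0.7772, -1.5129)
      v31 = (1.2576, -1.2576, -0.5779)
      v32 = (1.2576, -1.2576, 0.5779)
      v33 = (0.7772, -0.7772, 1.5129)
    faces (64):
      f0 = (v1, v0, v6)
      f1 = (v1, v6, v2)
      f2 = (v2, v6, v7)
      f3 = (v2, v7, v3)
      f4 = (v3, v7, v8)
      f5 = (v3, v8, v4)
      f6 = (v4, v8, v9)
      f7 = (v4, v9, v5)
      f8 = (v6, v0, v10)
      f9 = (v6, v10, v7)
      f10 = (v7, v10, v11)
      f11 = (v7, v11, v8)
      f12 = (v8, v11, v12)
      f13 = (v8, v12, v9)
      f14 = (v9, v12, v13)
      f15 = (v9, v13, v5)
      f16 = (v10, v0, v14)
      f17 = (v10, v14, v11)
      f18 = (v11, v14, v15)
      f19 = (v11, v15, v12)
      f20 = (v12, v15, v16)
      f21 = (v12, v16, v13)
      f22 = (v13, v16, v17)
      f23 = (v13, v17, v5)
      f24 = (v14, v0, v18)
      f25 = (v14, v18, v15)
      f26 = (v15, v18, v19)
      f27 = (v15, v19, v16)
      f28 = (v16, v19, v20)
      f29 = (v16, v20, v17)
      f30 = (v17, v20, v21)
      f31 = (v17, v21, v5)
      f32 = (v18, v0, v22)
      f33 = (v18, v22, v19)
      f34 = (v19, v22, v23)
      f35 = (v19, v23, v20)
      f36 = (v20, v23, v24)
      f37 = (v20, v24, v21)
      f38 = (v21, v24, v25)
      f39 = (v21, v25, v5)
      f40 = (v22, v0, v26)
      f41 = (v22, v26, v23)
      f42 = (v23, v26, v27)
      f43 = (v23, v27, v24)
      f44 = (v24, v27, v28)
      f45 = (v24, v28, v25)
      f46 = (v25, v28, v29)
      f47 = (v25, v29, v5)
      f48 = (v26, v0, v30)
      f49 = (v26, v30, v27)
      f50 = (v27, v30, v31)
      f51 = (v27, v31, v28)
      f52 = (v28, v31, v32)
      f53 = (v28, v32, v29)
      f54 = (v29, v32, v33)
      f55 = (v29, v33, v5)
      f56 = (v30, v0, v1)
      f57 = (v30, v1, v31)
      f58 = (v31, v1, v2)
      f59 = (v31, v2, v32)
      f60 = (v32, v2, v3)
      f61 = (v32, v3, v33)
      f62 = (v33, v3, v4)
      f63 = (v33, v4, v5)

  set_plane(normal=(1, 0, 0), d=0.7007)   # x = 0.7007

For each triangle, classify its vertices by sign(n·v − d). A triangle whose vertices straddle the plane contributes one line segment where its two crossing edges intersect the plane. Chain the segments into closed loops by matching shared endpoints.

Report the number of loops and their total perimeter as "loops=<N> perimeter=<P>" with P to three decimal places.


Straddling triangles (20 of 64):
  (v1,v0,v6) [+-+] → (0.7007, 0, -1.64236)–(0.7007, 0.7007, -1.54805)  len=0.7070
  (v4,v9,v5) [++-] → (0.7007, 0.7007, 1.54805)–(0.7007, 0, 1.64236)  len=0.7070
  (v6,v0,v10) [+--] → (0.7007, 0.7007, -1.54805)–(0.7007, 0.808895, -1.5129)  len=0.1138
  (v6,v10,v7) [+-+] → (0.7007, 0.808895, -1.5129)–(0.7007, 1.18746, -0.991944)  len=0.6440
  (v7,v10,v11) [+--] → (0.7007, 1.18746, -0.991944)–(0.7007, 1.48827, -0.5779)  len=0.5118
  (v7,v11,v8) [+-+] → (0.7007, 1.48827, -0.5779)–(0.7007, 1.48827, 0.0660799)  len=0.6440
  (v8,v11,v12) [+--] → (0.7007, 1.48827, 0.0660799)–(0.7007, 1.48827, 0.5779)  len=0.5118
  (v8,v12,v9) [+-+] → (0.7007, 1.48827, 0.5779)–(0.7007, 0.875758, 1.42087)  len=1.0420
  (v9,v12,v13) [+--] → (0.7007, 0.875758, 1.42087)–(0.7007, 0.808895, 1.5129)  len=0.1138
  (v9,v13,v5) [+--] → (0.7007, 0.808895, 1.5129)–(0.7007, 0.7007, 1.54805)  len=0.1138
  (v26,v0,v30) [--+] → (0.7007, -0.7007, -1.54805)–(0.7007, -0.808895, -1.5129)  len=0.1138
  (v26,v30,v27) [-+-] → (0.7007, -0.808895, -1.5129)–(0.7007, -0.875758, -1.42087)  len=0.1138
  (v27,v30,v31) [-++] → (0.7007, -0.875758, -1.42087)–(0.7007, -1.48827, -0.5779)  len=1.0420
  (v27,v31,v28) [-+-] → (0.7007, -1.48827, -0.5779)–(0.7007, -1.48827, -0.0660799)  len=0.5118
  (v28,v31,v32) [-++] → (0.7007, -1.48827, -0.0660799)–(0.7007, -1.48827, 0.5779)  len=0.6440
  (v28,v32,v29) [-+-] → (0.7007, -1.48827, 0.5779)–(0.7007, -1.18746, 0.991944)  len=0.5118
  (v29,v32,v33) [-++] → (0.7007, -1.18746, 0.991944)–(0.7007, -0.808895, 1.5129)  len=0.6440
  (v29,v33,v5) [-+-] → (0.7007, -0.808895, 1.5129)–(0.7007, -0.7007, 1.54805)  len=0.1138
  (v30,v0,v1) [+-+] → (0.7007, -0.7007, -1.54805)–(0.7007, 0, -1.64236)  len=0.7070
  (v33,v4,v5) [++-] → (0.7007, 0, 1.64236)–(0.7007, -0.7007, 1.54805)  len=0.7070

Chained into 1 loop(s):
  loop 1: 20 segments, perimeter = 10.2177
Total perimeter = 10.218

loops=1 perimeter=10.218


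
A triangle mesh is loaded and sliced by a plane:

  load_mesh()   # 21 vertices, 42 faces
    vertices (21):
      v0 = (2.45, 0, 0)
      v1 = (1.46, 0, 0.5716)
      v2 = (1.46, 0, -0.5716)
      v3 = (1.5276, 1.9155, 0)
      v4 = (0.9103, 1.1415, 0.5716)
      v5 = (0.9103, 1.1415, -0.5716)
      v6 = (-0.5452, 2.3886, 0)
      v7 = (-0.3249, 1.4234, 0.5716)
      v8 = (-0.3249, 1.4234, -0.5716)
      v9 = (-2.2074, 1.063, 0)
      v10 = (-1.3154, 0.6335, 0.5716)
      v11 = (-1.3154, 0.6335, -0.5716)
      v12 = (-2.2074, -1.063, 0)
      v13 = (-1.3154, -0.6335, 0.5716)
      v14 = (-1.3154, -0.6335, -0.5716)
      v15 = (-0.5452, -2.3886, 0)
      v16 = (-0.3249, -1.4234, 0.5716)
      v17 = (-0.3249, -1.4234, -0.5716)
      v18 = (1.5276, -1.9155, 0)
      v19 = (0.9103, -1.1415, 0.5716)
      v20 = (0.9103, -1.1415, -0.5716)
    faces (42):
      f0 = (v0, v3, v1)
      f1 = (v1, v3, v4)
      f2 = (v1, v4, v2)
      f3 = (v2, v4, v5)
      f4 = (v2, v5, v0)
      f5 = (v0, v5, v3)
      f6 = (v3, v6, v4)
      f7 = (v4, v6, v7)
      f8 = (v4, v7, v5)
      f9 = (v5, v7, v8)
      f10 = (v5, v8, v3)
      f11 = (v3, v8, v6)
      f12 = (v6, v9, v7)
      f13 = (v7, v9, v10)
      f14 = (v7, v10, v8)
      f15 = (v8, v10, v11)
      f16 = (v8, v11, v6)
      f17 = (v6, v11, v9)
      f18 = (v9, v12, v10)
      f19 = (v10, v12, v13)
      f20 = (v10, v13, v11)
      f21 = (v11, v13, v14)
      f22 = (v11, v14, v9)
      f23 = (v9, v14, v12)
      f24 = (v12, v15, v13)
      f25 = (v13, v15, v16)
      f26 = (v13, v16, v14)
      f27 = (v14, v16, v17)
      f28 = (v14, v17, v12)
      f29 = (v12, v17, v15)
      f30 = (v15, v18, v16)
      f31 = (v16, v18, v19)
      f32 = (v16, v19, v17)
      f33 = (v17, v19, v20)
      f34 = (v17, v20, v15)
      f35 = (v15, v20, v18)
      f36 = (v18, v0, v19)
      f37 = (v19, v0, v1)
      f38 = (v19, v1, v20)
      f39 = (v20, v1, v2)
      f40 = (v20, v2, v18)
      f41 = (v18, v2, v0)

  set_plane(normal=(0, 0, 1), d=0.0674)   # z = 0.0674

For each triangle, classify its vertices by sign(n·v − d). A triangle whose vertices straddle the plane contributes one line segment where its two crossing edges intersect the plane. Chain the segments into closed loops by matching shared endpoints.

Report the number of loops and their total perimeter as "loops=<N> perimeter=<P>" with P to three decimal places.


loops=2 perimeter=23.042

Straddling triangles (28 of 42):
  (v0,v3,v1) [--+] → (1.51963, 1.68963, 0.0674)–(2.33326, 0, 0.0674)  len=1.8753
  (v1,v3,v4) [+-+] → (1.51963, 1.68963, 0.0674)–(1.45481, 1.82423, 0.0674)  len=0.1494
  (v1,v4,v2) [++-] → (1.15274, 0.63805, 0.0674)–(1.46, 0, 0.0674)  len=0.7082
  (v2,v4,v5) [-+-] → (1.15274, 0.63805, 0.0674)–(0.9103, 1.1415, 0.0674)  len=0.5588
  (v3,v6,v4) [--+] → (-0.373575, 2.24155, 0.0674)–(1.45481, 1.82423, 0.0674)  len=1.8754
  (v4,v6,v7) [+-+] → (-0.373575, 2.24155, 0.0674)–(-0.519223, 2.27479, 0.0674)  len=0.1494
  (v4,v7,v5) [++-] → (0.219876, 1.29907, 0.0674)–(0.9103, 1.1415, 0.0674)  len=0.7082
  (v5,v7,v8) [-+-] → (0.219876, 1.29907, 0.0674)–(-0.3249, 1.4234, 0.0674)  len=0.5588
  (v6,v9,v7) [--+] → (-1.98543, 1.1055, 0.0674)–(-0.519223, 2.27479, 0.0674)  len=1.8754
  (v7,v9,v10) [+-+] → (-1.98543, 1.1055, 0.0674)–(-2.10222, 1.01236, 0.0674)  len=0.1494
  (v7,v10,v8) [++-] → (-0.878547, 0.98188, 0.0674)–(-0.3249, 1.4234, 0.0674)  len=0.7081
  (v8,v10,v11) [-+-] → (-0.878547, 0.98188, 0.0674)–(-1.3154, 0.6335, 0.0674)  len=0.5588
  (v9,v12,v10) [--+] → (-2.10222, -0.862958, 0.0674)–(-2.10222, 1.01236, 0.0674)  len=1.8753
  (v10,v12,v13) [+-+] → (-2.10222, -0.862958, 0.0674)–(-2.10222, -1.01236, 0.0674)  len=0.1494
  (v10,v13,v11) [++-] → (-1.3154, -0.0746989, 0.0674)–(-1.3154, 0.6335, 0.0674)  len=0.7082
  (v11,v13,v14) [-+-] → (-1.3154, -0.0746989, 0.0674)–(-1.3154, -0.6335, 0.0674)  len=0.5588
  (v12,v15,v13) [--+] → (-0.636018, -2.18165, 0.0674)–(-2.10222, -1.01236, 0.0674)  len=1.8754
  (v13,v15,v16) [+-+] → (-0.636018, -2.18165, 0.0674)–(-0.519223, -2.27479, 0.0674)  len=0.1494
  (v13,v16,v14) [++-] → (-0.761753, -1.07502, 0.0674)–(-1.3154, -0.6335, 0.0674)  len=0.7081
  (v14,v16,v17) [-+-] → (-0.761753, -1.07502, 0.0674)–(-0.3249, -1.4234, 0.0674)  len=0.5588
  (v15,v18,v16) [--+] → (1.30916, -1.85747, 0.0674)–(-0.519223, -2.27479, 0.0674)  len=1.8754
  (v16,v18,v19) [+-+] → (1.30916, -1.85747, 0.0674)–(1.45481, -1.82423, 0.0674)  len=0.1494
  (v16,v19,v17) [++-] → (0.365524, -1.26583, 0.0674)–(-0.3249, -1.4234, 0.0674)  len=0.7082
  (v17,v19,v20) [-+-] → (0.365524, -1.26583, 0.0674)–(0.9103, -1.1415, 0.0674)  len=0.5588
  (v18,v0,v19) [--+] → (2.26845, -0.1346, 0.0674)–(1.45481, -1.82423, 0.0674)  len=1.8753
  (v19,v0,v1) [+-+] → (2.26845, -0.1346, 0.0674)–(2.33326, 0, 0.0674)  len=0.1494
  (v19,v1,v20) [++-] → (1.21756, -0.50345, 0.0674)–(0.9103, -1.1415, 0.0674)  len=0.7082
  (v20,v1,v2) [-+-] → (1.21756, -0.50345, 0.0674)–(1.46, 0, 0.0674)  len=0.5588

Chained into 2 loop(s):
  loop 1: 14 segments, perimeter = 14.1733
  loop 2: 14 segments, perimeter = 8.8686
Total perimeter = 23.042


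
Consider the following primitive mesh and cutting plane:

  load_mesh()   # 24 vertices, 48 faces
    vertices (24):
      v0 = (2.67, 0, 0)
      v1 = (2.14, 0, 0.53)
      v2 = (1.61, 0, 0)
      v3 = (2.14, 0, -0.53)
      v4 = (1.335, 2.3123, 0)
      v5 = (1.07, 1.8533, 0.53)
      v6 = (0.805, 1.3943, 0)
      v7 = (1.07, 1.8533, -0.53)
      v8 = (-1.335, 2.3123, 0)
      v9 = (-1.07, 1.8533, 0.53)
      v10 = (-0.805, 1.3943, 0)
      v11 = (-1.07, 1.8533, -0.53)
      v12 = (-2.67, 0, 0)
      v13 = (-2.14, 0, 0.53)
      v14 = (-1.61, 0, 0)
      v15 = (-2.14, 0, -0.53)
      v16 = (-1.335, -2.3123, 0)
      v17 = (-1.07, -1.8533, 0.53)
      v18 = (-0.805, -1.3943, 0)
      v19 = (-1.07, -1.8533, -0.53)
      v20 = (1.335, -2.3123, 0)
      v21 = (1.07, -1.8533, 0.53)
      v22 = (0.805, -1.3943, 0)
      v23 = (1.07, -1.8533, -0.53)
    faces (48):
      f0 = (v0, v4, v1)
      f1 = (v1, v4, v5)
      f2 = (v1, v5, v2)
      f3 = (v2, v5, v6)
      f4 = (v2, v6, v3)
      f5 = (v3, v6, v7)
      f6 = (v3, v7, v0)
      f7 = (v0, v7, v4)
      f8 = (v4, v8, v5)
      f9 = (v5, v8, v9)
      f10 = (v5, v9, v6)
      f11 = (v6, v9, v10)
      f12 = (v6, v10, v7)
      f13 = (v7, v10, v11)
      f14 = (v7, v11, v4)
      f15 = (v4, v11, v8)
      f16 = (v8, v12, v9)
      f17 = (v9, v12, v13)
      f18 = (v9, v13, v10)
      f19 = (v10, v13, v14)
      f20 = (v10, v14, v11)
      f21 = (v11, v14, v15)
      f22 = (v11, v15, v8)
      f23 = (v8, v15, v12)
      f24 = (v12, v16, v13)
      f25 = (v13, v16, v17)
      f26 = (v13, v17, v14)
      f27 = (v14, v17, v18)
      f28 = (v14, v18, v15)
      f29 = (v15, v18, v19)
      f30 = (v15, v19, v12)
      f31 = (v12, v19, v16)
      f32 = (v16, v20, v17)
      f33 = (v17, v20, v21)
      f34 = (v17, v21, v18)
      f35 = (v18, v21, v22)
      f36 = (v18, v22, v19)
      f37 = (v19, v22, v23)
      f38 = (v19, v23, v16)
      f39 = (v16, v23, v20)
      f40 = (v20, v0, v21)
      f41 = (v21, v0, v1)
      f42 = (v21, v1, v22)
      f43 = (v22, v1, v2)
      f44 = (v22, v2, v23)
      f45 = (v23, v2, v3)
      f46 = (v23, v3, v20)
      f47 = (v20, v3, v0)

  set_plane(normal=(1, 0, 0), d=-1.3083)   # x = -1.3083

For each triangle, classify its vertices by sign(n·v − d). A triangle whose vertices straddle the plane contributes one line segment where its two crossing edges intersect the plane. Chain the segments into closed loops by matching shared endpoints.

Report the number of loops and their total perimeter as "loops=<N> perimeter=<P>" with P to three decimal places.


Straddling triangles (20 of 48):
  (v4,v8,v5) [+-+] → (-1.3083, 2.3123, 0)–(-1.3083, 2.3072, 0.00588399)  len=0.0078
  (v5,v8,v9) [+-+] → (-1.3083, 2.3072, 0.00588399)–(-1.3083, 2.26605, 0.0534)  len=0.0629
  (v4,v11,v8) [++-] → (-1.3083, 2.26605, -0.0534)–(-1.3083, 2.3123, 0)  len=0.0706
  (v8,v12,v9) [--+] → (-1.3083, 1.57727, 0.451063)–(-1.3083, 2.26605, 0.0534)  len=0.7953
  (v9,v12,v13) [+--] → (-1.3083, 1.57727, 0.451063)–(-1.3083, 1.44055, 0.53)  len=0.1579
  (v9,v13,v10) [+-+] → (-1.3083, 1.44055, 0.53)–(-1.3083, 0.868644, 0.199812)  len=0.6604
  (v10,v13,v14) [+--] → (-1.3083, 0.868644, 0.199812)–(-1.3083, 0.522559, 0)  len=0.3996
  (v10,v14,v11) [+-+] → (-1.3083, 0.522559, 0)–(-1.3083, 1.03545, -0.296113)  len=0.5922
  (v11,v14,v15) [+--] → (-1.3083, 1.03545, -0.296113)–(-1.3083, 1.44055, -0.53)  len=0.4678
  (v11,v15,v8) [+--] → (-1.3083, 1.44055, -0.53)–(-1.3083, 2.26605, -0.0534)  len=0.9532
  (v13,v16,v17) [--+] → (-1.3083, -2.26605, 0.0534)–(-1.3083, -1.44055, 0.53)  len=0.9532
  (v13,v17,v14) [-+-] → (-1.3083, -1.44055, 0.53)–(-1.3083, -1.03545, 0.296113)  len=0.4678
  (v14,v17,v18) [-++] → (-1.3083, -1.03545, 0.296113)–(-1.3083, -0.522559, 0)  len=0.5922
  (v14,v18,v15) [-+-] → (-1.3083, -0.522559, 0)–(-1.3083, -0.868644, -0.199812)  len=0.3996
  (v15,v18,v19) [-++] → (-1.3083, -0.868644, -0.199812)–(-1.3083, -1.44055, -0.53)  len=0.6604
  (v15,v19,v12) [-+-] → (-1.3083, -1.44055, -0.53)–(-1.3083, -1.57727, -0.451063)  len=0.1579
  (v12,v19,v16) [-+-] → (-1.3083, -1.57727, -0.451063)–(-1.3083, -2.26605, -0.0534)  len=0.7953
  (v16,v20,v17) [-++] → (-1.3083, -2.3123, 0)–(-1.3083, -2.26605, 0.0534)  len=0.0706
  (v19,v23,v16) [++-] → (-1.3083, -2.3072, -0.00588399)–(-1.3083, -2.26605, -0.0534)  len=0.0629
  (v16,v23,v20) [-++] → (-1.3083, -2.3072, -0.00588399)–(-1.3083, -2.3123, 0)  len=0.0078

Chained into 2 loop(s):
  loop 1: 10 segments, perimeter = 4.1677
  loop 2: 10 segments, perimeter = 4.1677
Total perimeter = 8.335

loops=2 perimeter=8.335


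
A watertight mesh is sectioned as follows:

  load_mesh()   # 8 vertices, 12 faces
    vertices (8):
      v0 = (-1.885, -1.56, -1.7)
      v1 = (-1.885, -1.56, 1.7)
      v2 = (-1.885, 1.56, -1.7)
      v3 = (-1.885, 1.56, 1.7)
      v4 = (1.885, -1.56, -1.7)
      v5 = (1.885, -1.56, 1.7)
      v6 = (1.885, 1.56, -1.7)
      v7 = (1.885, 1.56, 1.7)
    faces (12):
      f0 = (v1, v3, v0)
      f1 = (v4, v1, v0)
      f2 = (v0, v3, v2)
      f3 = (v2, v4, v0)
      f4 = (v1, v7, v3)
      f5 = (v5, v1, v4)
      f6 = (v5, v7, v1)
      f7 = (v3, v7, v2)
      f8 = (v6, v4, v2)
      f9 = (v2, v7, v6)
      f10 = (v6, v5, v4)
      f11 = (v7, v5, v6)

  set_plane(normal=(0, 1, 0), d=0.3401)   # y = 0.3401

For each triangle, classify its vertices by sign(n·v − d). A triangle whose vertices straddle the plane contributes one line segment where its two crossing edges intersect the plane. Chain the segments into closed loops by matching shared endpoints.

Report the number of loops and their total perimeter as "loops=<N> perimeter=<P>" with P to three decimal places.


Straddling triangles (8 of 12):
  (v1,v3,v0) [-+-] → (-1.885, 0.3401, 1.7)–(-1.885, 0.3401, 0.370622)  len=1.3294
  (v0,v3,v2) [-++] → (-1.885, 0.3401, 0.370622)–(-1.885, 0.3401, -1.7)  len=2.0706
  (v2,v4,v0) [+--] → (-0.410954, 0.3401, -1.7)–(-1.885, 0.3401, -1.7)  len=1.4740
  (v1,v7,v3) [-++] → (0.410954, 0.3401, 1.7)–(-1.885, 0.3401, 1.7)  len=2.2960
  (v5,v7,v1) [-+-] → (1.885, 0.3401, 1.7)–(0.410954, 0.3401, 1.7)  len=1.4740
  (v6,v4,v2) [+-+] → (1.885, 0.3401, -1.7)–(-0.410954, 0.3401, -1.7)  len=2.2960
  (v6,v5,v4) [+--] → (1.885, 0.3401, -0.370622)–(1.885, 0.3401, -1.7)  len=1.3294
  (v7,v5,v6) [+-+] → (1.885, 0.3401, 1.7)–(1.885, 0.3401, -0.370622)  len=2.0706

Chained into 1 loop(s):
  loop 1: 8 segments, perimeter = 14.3400
Total perimeter = 14.340

loops=1 perimeter=14.340


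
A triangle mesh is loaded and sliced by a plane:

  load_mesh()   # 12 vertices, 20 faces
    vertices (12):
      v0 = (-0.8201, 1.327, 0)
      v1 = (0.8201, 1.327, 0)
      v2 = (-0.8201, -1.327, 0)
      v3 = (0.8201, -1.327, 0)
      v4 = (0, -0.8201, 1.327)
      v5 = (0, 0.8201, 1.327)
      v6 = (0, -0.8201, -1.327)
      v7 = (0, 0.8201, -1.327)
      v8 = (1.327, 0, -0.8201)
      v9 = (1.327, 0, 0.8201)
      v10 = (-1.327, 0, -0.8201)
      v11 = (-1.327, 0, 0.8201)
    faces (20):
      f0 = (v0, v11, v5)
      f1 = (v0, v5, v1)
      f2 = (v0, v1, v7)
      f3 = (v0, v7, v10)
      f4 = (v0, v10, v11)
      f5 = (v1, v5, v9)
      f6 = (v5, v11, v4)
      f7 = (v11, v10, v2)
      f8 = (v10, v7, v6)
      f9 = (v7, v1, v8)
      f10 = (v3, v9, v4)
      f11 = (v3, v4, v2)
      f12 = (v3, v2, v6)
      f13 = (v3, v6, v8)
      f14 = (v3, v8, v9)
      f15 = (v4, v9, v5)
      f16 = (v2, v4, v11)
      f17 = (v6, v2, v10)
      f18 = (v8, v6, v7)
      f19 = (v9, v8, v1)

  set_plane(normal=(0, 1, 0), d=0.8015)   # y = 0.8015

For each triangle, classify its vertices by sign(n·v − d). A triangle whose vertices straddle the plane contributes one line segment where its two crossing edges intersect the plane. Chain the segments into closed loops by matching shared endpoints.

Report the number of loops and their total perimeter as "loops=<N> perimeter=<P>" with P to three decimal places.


Straddling triangles (10 of 20):
  (v0,v11,v5) [+-+] → (-1.02084, 0.8015, 0.324765)–(-0.0300966, 0.8015, 1.3155)  len=1.4011
  (v0,v7,v10) [++-] → (-0.0300966, 0.8015, -1.3155)–(-1.02084, 0.8015, -0.324765)  len=1.4011
  (v0,v10,v11) [+--] → (-1.02084, 0.8015, -0.324765)–(-1.02084, 0.8015, 0.324765)  len=0.6495
  (v1,v5,v9) [++-] → (0.0300966, 0.8015, 1.3155)–(1.02084, 0.8015, 0.324765)  len=1.4011
  (v5,v11,v4) [+--] → (-0.0300966, 0.8015, 1.3155)–(0, 0.8015, 1.327)  len=0.0322
  (v10,v7,v6) [-+-] → (-0.0300966, 0.8015, -1.3155)–(0, 0.8015, -1.327)  len=0.0322
  (v7,v1,v8) [++-] → (1.02084, 0.8015, -0.324765)–(0.0300966, 0.8015, -1.3155)  len=1.4011
  (v4,v9,v5) [--+] → (0.0300966, 0.8015, 1.3155)–(0, 0.8015, 1.327)  len=0.0322
  (v8,v6,v7) [--+] → (0, 0.8015, -1.327)–(0.0300966, 0.8015, -1.3155)  len=0.0322
  (v9,v8,v1) [--+] → (1.02084, 0.8015, -0.324765)–(1.02084, 0.8015, 0.324765)  len=0.6495

Chained into 1 loop(s):
  loop 1: 10 segments, perimeter = 7.0324
Total perimeter = 7.032

loops=1 perimeter=7.032


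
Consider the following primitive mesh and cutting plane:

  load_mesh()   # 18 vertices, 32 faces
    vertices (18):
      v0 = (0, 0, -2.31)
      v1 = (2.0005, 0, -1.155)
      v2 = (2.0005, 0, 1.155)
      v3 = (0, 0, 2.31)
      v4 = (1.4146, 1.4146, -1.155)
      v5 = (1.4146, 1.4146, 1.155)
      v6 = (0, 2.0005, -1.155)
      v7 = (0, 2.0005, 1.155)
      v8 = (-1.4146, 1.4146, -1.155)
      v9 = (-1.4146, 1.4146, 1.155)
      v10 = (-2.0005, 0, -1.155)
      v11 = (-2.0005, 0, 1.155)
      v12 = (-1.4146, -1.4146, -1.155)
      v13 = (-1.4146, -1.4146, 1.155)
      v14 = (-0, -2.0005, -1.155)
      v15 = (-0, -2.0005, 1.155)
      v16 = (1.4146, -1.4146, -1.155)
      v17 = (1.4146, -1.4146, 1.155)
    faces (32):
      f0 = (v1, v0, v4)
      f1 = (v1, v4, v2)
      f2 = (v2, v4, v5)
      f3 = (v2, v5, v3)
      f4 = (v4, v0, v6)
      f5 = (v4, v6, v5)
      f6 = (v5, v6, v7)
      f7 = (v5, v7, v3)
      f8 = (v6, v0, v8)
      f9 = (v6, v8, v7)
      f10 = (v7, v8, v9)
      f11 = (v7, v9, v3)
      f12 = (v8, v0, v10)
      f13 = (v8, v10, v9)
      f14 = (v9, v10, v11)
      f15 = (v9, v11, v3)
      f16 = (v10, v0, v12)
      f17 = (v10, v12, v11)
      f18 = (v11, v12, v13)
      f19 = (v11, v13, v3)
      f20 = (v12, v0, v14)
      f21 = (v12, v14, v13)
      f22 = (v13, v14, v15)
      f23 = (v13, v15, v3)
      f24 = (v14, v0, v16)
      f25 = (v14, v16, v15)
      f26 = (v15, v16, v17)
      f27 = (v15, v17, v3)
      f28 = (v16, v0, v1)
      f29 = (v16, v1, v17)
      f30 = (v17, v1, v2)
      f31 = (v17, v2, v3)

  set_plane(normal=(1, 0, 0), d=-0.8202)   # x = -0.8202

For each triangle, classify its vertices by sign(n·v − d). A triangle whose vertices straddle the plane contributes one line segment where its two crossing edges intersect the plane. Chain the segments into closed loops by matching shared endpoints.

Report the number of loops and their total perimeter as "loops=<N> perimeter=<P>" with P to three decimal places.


loops=1 perimeter=11.876

Straddling triangles (12 of 32):
  (v6,v0,v8) [++-] → (-0.8202, 0.8202, -1.64032)–(-0.8202, 1.66079, -1.155)  len=0.9706
  (v6,v8,v7) [+-+] → (-0.8202, 1.66079, -1.155)–(-0.8202, 1.66079, -0.184362)  len=0.9706
  (v7,v8,v9) [+--] → (-0.8202, 1.66079, -0.184362)–(-0.8202, 1.66079, 1.155)  len=1.3394
  (v7,v9,v3) [+-+] → (-0.8202, 1.66079, 1.155)–(-0.8202, 0.8202, 1.64032)  len=0.9706
  (v8,v0,v10) [-+-] → (-0.8202, 0.8202, -1.64032)–(-0.8202, 0, -1.83645)  len=0.8433
  (v9,v11,v3) [--+] → (-0.8202, 0, 1.83645)–(-0.8202, 0.8202, 1.64032)  len=0.8433
  (v10,v0,v12) [-+-] → (-0.8202, 0, -1.83645)–(-0.8202, -0.8202, -1.64032)  len=0.8433
  (v11,v13,v3) [--+] → (-0.8202, -0.8202, 1.64032)–(-0.8202, 0, 1.83645)  len=0.8433
  (v12,v0,v14) [-++] → (-0.8202, -0.8202, -1.64032)–(-0.8202, -1.66079, -1.155)  len=0.9706
  (v12,v14,v13) [-+-] → (-0.8202, -1.66079, -1.155)–(-0.8202, -1.66079, 0.184362)  len=1.3394
  (v13,v14,v15) [-++] → (-0.8202, -1.66079, 0.184362)–(-0.8202, -1.66079, 1.155)  len=0.9706
  (v13,v15,v3) [-++] → (-0.8202, -1.66079, 1.155)–(-0.8202, -0.8202, 1.64032)  len=0.9706

Chained into 1 loop(s):
  loop 1: 12 segments, perimeter = 11.8758
Total perimeter = 11.876


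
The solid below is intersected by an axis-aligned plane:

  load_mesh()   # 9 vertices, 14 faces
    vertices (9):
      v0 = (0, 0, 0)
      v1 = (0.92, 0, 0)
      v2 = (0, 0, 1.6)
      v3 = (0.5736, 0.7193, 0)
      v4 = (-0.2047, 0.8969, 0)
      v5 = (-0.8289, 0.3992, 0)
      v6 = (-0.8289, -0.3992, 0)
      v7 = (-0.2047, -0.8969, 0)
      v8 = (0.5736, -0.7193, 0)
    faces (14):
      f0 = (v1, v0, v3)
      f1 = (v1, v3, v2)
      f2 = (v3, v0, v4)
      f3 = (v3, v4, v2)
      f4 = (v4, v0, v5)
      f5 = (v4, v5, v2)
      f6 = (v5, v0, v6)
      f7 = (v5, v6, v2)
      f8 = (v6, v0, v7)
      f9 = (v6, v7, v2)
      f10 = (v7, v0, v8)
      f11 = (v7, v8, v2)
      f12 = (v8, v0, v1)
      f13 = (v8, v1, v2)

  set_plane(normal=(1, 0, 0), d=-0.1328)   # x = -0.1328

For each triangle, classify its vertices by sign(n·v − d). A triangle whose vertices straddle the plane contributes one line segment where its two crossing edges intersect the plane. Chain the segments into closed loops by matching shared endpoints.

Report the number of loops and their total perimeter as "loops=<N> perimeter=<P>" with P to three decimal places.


loops=1 perimeter=5.037

Straddling triangles (10 of 14):
  (v3,v0,v4) [++-] → (-0.1328, 0.581868, 0)–(-0.1328, 0.880493, 0)  len=0.2986
  (v3,v4,v2) [+-+] → (-0.1328, 0.880493, 0)–(-0.1328, 0.581868, 0.561993)  len=0.6364
  (v4,v0,v5) [-+-] → (-0.1328, 0.581868, 0)–(-0.1328, 0.0639568, 0)  len=0.5179
  (v4,v5,v2) [--+] → (-0.1328, 0.0639568, 1.34366)–(-0.1328, 0.581868, 0.561993)  len=0.9377
  (v5,v0,v6) [-+-] → (-0.1328, 0.0639568, 0)–(-0.1328, -0.0639568, 0)  len=0.1279
  (v5,v6,v2) [--+] → (-0.1328, -0.0639568, 1.34366)–(-0.1328, 0.0639568, 1.34366)  len=0.1279
  (v6,v0,v7) [-+-] → (-0.1328, -0.0639568, 0)–(-0.1328, -0.581868, 0)  len=0.5179
  (v6,v7,v2) [--+] → (-0.1328, -0.581868, 0.561993)–(-0.1328, -0.0639568, 1.34366)  len=0.9377
  (v7,v0,v8) [-++] → (-0.1328, -0.581868, 0)–(-0.1328, -0.880493, 0)  len=0.2986
  (v7,v8,v2) [-++] → (-0.1328, -0.880493, 0)–(-0.1328, -0.581868, 0.561993)  len=0.6364

Chained into 1 loop(s):
  loop 1: 10 segments, perimeter = 5.0371
Total perimeter = 5.037


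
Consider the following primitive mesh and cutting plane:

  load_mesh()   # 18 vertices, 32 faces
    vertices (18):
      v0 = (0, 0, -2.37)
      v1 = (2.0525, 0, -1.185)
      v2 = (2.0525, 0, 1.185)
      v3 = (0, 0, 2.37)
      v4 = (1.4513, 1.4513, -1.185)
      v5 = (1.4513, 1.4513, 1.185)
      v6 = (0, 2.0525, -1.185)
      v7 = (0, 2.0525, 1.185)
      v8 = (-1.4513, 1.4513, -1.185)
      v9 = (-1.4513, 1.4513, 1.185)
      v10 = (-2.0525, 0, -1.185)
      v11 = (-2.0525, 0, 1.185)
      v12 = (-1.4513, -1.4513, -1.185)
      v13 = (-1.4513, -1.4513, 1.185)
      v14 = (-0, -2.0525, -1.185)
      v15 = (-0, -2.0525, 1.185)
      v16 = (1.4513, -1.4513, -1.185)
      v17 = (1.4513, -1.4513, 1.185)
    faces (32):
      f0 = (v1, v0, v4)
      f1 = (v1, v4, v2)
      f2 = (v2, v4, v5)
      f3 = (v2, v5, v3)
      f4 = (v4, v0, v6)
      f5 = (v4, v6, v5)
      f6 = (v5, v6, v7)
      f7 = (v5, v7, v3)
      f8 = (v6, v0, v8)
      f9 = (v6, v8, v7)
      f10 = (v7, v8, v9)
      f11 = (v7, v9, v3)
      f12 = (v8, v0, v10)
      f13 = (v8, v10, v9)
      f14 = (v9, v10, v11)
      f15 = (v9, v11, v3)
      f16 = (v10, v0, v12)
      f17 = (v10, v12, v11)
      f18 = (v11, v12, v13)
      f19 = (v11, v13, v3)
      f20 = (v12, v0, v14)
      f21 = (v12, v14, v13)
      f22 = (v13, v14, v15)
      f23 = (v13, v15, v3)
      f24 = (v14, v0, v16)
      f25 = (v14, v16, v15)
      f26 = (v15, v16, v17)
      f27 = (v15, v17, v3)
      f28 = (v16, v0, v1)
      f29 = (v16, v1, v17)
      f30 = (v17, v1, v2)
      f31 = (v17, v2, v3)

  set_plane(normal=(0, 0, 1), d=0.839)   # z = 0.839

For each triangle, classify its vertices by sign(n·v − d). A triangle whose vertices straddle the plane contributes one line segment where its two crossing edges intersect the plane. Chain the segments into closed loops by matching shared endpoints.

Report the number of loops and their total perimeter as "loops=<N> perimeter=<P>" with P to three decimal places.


Straddling triangles (16 of 32):
  (v1,v4,v2) [--+] → (1.96473, 0.211878, 0.839)–(2.0525, 0, 0.839)  len=0.2293
  (v2,v4,v5) [+-+] → (1.96473, 0.211878, 0.839)–(1.4513, 1.4513, 0.839)  len=1.3416
  (v4,v6,v5) [--+] → (1.23942, 1.53907, 0.839)–(1.4513, 1.4513, 0.839)  len=0.2293
  (v5,v6,v7) [+-+] → (1.23942, 1.53907, 0.839)–(0, 2.0525, 0.839)  len=1.3416
  (v6,v8,v7) [--+] → (-0.211878, 1.96473, 0.839)–(0, 2.0525, 0.839)  len=0.2293
  (v7,v8,v9) [+-+] → (-0.211878, 1.96473, 0.839)–(-1.4513, 1.4513, 0.839)  len=1.3416
  (v8,v10,v9) [--+] → (-1.53907, 1.23942, 0.839)–(-1.4513, 1.4513, 0.839)  len=0.2293
  (v9,v10,v11) [+-+] → (-1.53907, 1.23942, 0.839)–(-2.0525, 0, 0.839)  len=1.3416
  (v10,v12,v11) [--+] → (-1.96473, -0.211878, 0.839)–(-2.0525, 0, 0.839)  len=0.2293
  (v11,v12,v13) [+-+] → (-1.96473, -0.211878, 0.839)–(-1.4513, -1.4513, 0.839)  len=1.3416
  (v12,v14,v13) [--+] → (-1.23942, -1.53907, 0.839)–(-1.4513, -1.4513, 0.839)  len=0.2293
  (v13,v14,v15) [+-+] → (-1.23942, -1.53907, 0.839)–(0, -2.0525, 0.839)  len=1.3416
  (v14,v16,v15) [--+] → (0.211878, -1.96473, 0.839)–(0, -2.0525, 0.839)  len=0.2293
  (v15,v16,v17) [+-+] → (0.211878, -1.96473, 0.839)–(1.4513, -1.4513, 0.839)  len=1.3416
  (v16,v1,v17) [--+] → (1.53907, -1.23942, 0.839)–(1.4513, -1.4513, 0.839)  len=0.2293
  (v17,v1,v2) [+-+] → (1.53907, -1.23942, 0.839)–(2.0525, 0, 0.839)  len=1.3416

Chained into 1 loop(s):
  loop 1: 16 segments, perimeter = 12.5672
Total perimeter = 12.567

loops=1 perimeter=12.567


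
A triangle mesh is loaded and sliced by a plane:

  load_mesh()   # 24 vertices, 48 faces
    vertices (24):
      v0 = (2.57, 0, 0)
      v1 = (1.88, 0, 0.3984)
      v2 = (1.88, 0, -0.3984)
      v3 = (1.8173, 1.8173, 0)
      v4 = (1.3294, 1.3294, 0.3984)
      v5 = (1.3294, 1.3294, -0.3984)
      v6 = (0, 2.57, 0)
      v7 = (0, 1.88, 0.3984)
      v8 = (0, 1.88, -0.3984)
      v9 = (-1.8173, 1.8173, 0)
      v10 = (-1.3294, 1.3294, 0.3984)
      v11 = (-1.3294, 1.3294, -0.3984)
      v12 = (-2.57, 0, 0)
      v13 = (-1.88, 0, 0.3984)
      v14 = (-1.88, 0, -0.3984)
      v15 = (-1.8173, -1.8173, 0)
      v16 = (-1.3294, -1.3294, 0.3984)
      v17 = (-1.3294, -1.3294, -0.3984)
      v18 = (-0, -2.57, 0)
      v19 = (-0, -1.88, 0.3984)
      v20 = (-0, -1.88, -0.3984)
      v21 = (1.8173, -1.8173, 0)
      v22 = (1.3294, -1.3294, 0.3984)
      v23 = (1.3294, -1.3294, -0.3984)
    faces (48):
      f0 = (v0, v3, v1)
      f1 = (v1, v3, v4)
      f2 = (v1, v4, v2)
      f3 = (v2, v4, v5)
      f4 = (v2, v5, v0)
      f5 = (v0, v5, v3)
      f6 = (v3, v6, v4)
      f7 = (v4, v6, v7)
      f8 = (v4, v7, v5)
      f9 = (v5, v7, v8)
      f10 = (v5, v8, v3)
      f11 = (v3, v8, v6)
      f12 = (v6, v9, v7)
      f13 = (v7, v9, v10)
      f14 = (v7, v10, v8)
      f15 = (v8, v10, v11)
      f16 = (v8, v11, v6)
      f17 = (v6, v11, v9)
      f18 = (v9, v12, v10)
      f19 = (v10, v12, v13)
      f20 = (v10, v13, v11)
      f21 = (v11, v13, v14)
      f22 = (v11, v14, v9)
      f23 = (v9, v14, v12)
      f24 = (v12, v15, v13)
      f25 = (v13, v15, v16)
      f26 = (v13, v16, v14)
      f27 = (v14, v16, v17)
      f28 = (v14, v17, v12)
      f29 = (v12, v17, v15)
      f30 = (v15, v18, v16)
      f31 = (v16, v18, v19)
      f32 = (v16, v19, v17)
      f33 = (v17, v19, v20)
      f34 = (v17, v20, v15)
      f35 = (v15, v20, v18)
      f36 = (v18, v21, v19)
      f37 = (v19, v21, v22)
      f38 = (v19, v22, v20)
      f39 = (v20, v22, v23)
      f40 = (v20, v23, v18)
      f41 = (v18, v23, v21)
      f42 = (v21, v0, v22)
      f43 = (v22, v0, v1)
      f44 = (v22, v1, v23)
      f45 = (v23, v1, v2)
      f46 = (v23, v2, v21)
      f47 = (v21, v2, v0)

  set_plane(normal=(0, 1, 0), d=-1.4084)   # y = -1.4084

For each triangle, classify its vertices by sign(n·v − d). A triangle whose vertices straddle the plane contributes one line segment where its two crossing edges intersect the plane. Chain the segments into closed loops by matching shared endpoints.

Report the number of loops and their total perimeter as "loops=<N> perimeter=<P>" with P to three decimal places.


Straddling triangles (16 of 48):
  (v12,v15,v13) [+-+] → (-1.98666, -1.4084, 0)–(-1.83141, -1.4084, 0.0896416)  len=0.1793
  (v13,v15,v16) [+-+] → (-1.83141, -1.4084, 0.0896416)–(-1.4084, -1.4084, 0.333892)  len=0.4885
  (v12,v17,v15) [++-] → (-1.4084, -1.4084, -0.333892)–(-1.98666, -1.4084, 0)  len=0.6677
  (v15,v18,v16) [--+] → (-1.24475, -1.4084, 0.37303)–(-1.4084, -1.4084, 0.333892)  len=0.1683
  (v16,v18,v19) [+--] → (-1.24475, -1.4084, 0.37303)–(-1.13866, -1.4084, 0.3984)  len=0.1091
  (v16,v19,v17) [+-+] → (-1.13866, -1.4084, 0.3984)–(-1.13866, -1.4084, -0.284075)  len=0.6825
  (v17,v19,v20) [+--] → (-1.13866, -1.4084, -0.284075)–(-1.13866, -1.4084, -0.3984)  len=0.1143
  (v17,v20,v15) [+--] → (-1.13866, -1.4084, -0.3984)–(-1.4084, -1.4084, -0.333892)  len=0.2773
  (v19,v21,v22) [--+] → (1.4084, -1.4084, 0.333892)–(1.13866, -1.4084, 0.3984)  len=0.2773
  (v19,v22,v20) [-+-] → (1.13866, -1.4084, 0.3984)–(1.13866, -1.4084, 0.284075)  len=0.1143
  (v20,v22,v23) [-++] → (1.13866, -1.4084, 0.284075)–(1.13866, -1.4084, -0.3984)  len=0.6825
  (v20,v23,v18) [-+-] → (1.13866, -1.4084, -0.3984)–(1.24475, -1.4084, -0.37303)  len=0.1091
  (v18,v23,v21) [-+-] → (1.24475, -1.4084, -0.37303)–(1.4084, -1.4084, -0.333892)  len=0.1683
  (v21,v0,v22) [-++] → (1.98666, -1.4084, 0)–(1.4084, -1.4084, 0.333892)  len=0.6677
  (v23,v2,v21) [++-] → (1.83141, -1.4084, -0.0896416)–(1.4084, -1.4084, -0.333892)  len=0.4885
  (v21,v2,v0) [-++] → (1.83141, -1.4084, -0.0896416)–(1.98666, -1.4084, 0)  len=0.1793

Chained into 2 loop(s):
  loop 1: 8 segments, perimeter = 2.6870
  loop 2: 8 segments, perimeter = 2.6870
Total perimeter = 5.374

loops=2 perimeter=5.374


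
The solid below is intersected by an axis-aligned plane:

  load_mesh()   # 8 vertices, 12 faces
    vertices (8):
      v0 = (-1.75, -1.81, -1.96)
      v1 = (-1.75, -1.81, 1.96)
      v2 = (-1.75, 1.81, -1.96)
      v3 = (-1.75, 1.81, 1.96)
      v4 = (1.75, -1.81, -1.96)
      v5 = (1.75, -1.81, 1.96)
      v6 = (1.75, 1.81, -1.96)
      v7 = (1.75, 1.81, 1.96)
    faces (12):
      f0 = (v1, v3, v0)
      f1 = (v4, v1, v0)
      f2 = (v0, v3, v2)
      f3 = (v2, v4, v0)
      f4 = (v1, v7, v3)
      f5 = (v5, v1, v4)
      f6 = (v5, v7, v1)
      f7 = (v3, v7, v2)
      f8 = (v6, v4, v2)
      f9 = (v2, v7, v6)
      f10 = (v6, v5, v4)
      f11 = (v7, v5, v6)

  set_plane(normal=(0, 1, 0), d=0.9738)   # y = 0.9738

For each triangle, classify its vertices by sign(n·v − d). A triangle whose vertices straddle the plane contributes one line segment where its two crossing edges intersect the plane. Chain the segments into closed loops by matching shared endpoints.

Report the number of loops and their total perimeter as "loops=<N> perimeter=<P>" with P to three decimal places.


Straddling triangles (8 of 12):
  (v1,v3,v0) [-+-] → (-1.75, 0.9738, 1.96)–(-1.75, 0.9738, 1.0545)  len=0.9055
  (v0,v3,v2) [-++] → (-1.75, 0.9738, 1.0545)–(-1.75, 0.9738, -1.96)  len=3.0145
  (v2,v4,v0) [+--] → (-0.941519, 0.9738, -1.96)–(-1.75, 0.9738, -1.96)  len=0.8085
  (v1,v7,v3) [-++] → (0.941519, 0.9738, 1.96)–(-1.75, 0.9738, 1.96)  len=2.6915
  (v5,v7,v1) [-+-] → (1.75, 0.9738, 1.96)–(0.941519, 0.9738, 1.96)  len=0.8085
  (v6,v4,v2) [+-+] → (1.75, 0.9738, -1.96)–(-0.941519, 0.9738, -1.96)  len=2.6915
  (v6,v5,v4) [+--] → (1.75, 0.9738, -1.0545)–(1.75, 0.9738, -1.96)  len=0.9055
  (v7,v5,v6) [+-+] → (1.75, 0.9738, 1.96)–(1.75, 0.9738, -1.0545)  len=3.0145

Chained into 1 loop(s):
  loop 1: 8 segments, perimeter = 14.8400
Total perimeter = 14.840

loops=1 perimeter=14.840


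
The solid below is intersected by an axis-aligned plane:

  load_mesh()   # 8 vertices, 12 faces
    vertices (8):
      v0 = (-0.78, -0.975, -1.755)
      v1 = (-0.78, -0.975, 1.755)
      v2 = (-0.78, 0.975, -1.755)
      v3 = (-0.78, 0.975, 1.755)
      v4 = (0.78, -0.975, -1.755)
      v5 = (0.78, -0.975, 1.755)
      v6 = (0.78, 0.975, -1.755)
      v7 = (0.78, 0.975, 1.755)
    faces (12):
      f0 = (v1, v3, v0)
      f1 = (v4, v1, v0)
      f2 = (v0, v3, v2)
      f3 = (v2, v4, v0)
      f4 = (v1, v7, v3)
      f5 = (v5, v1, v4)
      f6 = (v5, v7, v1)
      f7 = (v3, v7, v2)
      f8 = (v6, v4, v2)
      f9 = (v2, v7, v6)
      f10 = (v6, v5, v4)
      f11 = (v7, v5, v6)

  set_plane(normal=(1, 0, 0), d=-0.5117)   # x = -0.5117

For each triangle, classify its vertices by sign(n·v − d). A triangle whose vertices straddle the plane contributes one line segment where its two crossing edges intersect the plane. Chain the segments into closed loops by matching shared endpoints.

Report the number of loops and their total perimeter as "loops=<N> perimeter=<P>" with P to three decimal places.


loops=1 perimeter=10.920

Straddling triangles (8 of 12):
  (v4,v1,v0) [+--] → (-0.5117, -0.975, 1.15132)–(-0.5117, -0.975, -1.755)  len=2.9063
  (v2,v4,v0) [-+-] → (-0.5117, 0.639625, -1.755)–(-0.5117, -0.975, -1.755)  len=1.6146
  (v1,v7,v3) [-+-] → (-0.5117, -0.639625, 1.755)–(-0.5117, 0.975, 1.755)  len=1.6146
  (v5,v1,v4) [+-+] → (-0.5117, -0.975, 1.755)–(-0.5117, -0.975, 1.15132)  len=0.6037
  (v5,v7,v1) [++-] → (-0.5117, -0.639625, 1.755)–(-0.5117, -0.975, 1.755)  len=0.3354
  (v3,v7,v2) [-+-] → (-0.5117, 0.975, 1.755)–(-0.5117, 0.975, -1.15132)  len=2.9063
  (v6,v4,v2) [++-] → (-0.5117, 0.639625, -1.755)–(-0.5117, 0.975, -1.755)  len=0.3354
  (v2,v7,v6) [-++] → (-0.5117, 0.975, -1.15132)–(-0.5117, 0.975, -1.755)  len=0.6037

Chained into 1 loop(s):
  loop 1: 8 segments, perimeter = 10.9200
Total perimeter = 10.920


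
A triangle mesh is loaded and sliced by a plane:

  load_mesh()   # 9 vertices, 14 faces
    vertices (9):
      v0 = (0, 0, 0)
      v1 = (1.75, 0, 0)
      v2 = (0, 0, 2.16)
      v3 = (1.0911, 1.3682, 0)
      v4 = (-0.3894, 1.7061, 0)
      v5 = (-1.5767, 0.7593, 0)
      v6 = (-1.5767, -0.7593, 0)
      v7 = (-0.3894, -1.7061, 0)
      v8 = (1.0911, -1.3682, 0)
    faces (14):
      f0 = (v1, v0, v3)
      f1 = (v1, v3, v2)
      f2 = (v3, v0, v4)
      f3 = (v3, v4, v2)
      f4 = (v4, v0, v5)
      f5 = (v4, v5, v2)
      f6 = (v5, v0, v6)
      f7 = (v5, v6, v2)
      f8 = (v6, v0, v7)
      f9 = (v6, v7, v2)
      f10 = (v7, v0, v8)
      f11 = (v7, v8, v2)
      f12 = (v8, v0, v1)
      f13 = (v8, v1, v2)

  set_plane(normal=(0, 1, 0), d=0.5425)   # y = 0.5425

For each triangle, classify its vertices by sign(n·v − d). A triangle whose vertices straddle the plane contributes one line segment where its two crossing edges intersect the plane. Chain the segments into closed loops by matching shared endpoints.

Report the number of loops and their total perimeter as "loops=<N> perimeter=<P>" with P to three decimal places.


Straddling triangles (8 of 14):
  (v1,v0,v3) [--+] → (0.432628, 0.5425, 0)–(1.48874, 0.5425, 0)  len=1.0561
  (v1,v3,v2) [-+-] → (1.48874, 0.5425, 0)–(0.432628, 0.5425, 1.30355)  len=1.6777
  (v3,v0,v4) [+-+] → (0.432628, 0.5425, 0)–(-0.12382, 0.5425, 0)  len=0.5564
  (v3,v4,v2) [++-] → (-0.12382, 0.5425, 1.47317)–(0.432628, 0.5425, 1.30355)  len=0.5817
  (v4,v0,v5) [+-+] → (-0.12382, 0.5425, 0)–(-1.12651, 0.5425, 0)  len=1.0027
  (v4,v5,v2) [++-] → (-1.12651, 0.5425, 0.616736)–(-0.12382, 0.5425, 1.47317)  len=1.3187
  (v5,v0,v6) [+--] → (-1.12651, 0.5425, 0)–(-1.5767, 0.5425, 0)  len=0.4502
  (v5,v6,v2) [+--] → (-1.5767, 0.5425, 0)–(-1.12651, 0.5425, 0.616736)  len=0.7636

Chained into 1 loop(s):
  loop 1: 8 segments, perimeter = 7.4071
Total perimeter = 7.407

loops=1 perimeter=7.407


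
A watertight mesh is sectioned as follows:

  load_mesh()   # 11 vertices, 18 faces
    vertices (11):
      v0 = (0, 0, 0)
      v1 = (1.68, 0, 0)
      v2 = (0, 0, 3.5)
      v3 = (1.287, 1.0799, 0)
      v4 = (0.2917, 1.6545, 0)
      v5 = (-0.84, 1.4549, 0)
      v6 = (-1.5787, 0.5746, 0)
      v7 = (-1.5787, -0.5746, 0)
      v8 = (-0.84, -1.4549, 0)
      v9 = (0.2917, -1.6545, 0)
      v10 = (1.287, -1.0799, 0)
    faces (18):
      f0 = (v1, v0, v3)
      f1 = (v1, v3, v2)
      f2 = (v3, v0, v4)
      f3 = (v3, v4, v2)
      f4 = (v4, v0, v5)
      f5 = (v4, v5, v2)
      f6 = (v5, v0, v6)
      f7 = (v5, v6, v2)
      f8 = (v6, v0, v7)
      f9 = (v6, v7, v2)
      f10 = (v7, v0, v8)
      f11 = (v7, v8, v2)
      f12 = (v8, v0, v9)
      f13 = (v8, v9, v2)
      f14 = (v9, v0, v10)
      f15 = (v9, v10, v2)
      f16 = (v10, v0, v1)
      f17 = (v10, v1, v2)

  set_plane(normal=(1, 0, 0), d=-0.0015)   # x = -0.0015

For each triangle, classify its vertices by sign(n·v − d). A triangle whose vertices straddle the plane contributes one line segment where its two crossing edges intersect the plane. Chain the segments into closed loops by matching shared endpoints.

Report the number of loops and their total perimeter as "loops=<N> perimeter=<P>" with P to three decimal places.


Straddling triangles (10 of 18):
  (v4,v0,v5) [++-] → (-0.0015, 0.00259804, 0)–(-0.0015, 1.60279, 0)  len=1.6002
  (v4,v5,v2) [+-+] → (-0.0015, 1.60279, 0)–(-0.0015, 0.00259804, 3.49375)  len=3.8428
  (v5,v0,v6) [-+-] → (-0.0015, 0.00259804, 0)–(-0.0015, 0.000545956, 0)  len=0.0021
  (v5,v6,v2) [--+] → (-0.0015, 0.000545956, 3.49667)–(-0.0015, 0.00259804, 3.49375)  len=0.0036
  (v6,v0,v7) [-+-] → (-0.0015, 0.000545956, 0)–(-0.0015, -0.000545956, 0)  len=0.0011
  (v6,v7,v2) [--+] → (-0.0015, -0.000545956, 3.49667)–(-0.0015, 0.000545956, 3.49667)  len=0.0011
  (v7,v0,v8) [-+-] → (-0.0015, -0.000545956, 0)–(-0.0015, -0.00259804, 0)  len=0.0021
  (v7,v8,v2) [--+] → (-0.0015, -0.00259804, 3.49375)–(-0.0015, -0.000545956, 3.49667)  len=0.0036
  (v8,v0,v9) [-++] → (-0.0015, -0.00259804, 0)–(-0.0015, -1.60279, 0)  len=1.6002
  (v8,v9,v2) [-++] → (-0.0015, -1.60279, 0)–(-0.0015, -0.00259804, 3.49375)  len=3.8428

Chained into 1 loop(s):
  loop 1: 10 segments, perimeter = 10.8994
Total perimeter = 10.899

loops=1 perimeter=10.899
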